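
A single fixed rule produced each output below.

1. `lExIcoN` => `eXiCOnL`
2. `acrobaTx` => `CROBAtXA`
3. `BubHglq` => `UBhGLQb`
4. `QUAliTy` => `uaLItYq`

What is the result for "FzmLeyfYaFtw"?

Rule — move the first character to the end, then flip the case of every letter.
"FzmLeyfYaFtw" → "zmLeyfYaFtwF" → "ZMlEYFyAfTWf".

ZMlEYFyAfTWf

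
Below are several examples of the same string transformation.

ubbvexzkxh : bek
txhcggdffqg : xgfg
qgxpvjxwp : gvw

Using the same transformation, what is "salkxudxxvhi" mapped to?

Rule — keep one character in every 3, starting at position 2 (positions 2nd, 5th, 8th, ...).
"salkxudxxvhi" → "axxh".

axxh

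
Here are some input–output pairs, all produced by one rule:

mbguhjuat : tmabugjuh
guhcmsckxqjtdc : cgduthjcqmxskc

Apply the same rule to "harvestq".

qhtasrev

The rule is to take characters alternately from the front and the back (1st, last, 2nd, 2nd-last, ...), then swap each adjacent pair of characters (1↔2, 3↔4, ...).
For "harvestq", step one produces "hqatrsve"; step two turns that into "qhtasrev".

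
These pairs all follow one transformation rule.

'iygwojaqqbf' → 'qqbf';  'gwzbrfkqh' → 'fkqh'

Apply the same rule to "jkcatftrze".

trze

What's happening: keep only the last 4 characters.
On "jkcatftrze" that produces "trze".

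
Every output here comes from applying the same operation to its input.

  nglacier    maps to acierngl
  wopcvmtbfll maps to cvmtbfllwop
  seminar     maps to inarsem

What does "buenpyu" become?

npyubue

The rule is to move the first 3 characters to the end (rotate left by 3).
For "buenpyu" the result is "npyubue".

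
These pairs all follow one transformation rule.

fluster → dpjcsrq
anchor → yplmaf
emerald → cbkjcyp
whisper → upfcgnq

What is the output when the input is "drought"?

What's happening: take characters alternately from the front and the back (1st, last, 2nd, 2nd-last, ...), then shift every letter 2 places backward in the alphabet (wrapping around).
On "drought": the first step gives "dtrhogu", and the second then gives "brpfmes".

brpfmes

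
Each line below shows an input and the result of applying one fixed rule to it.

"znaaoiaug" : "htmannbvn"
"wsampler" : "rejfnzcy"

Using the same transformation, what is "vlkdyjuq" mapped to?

Rule — move the last 2 characters to the front (rotate right by 2), then shift every letter 13 places forward in the alphabet (wrapping around) — i.e. ROT13.
Working it through for "vlkdyjuq": intermediate "uqvlkdyj", final "hdiyxqlw".

hdiyxqlw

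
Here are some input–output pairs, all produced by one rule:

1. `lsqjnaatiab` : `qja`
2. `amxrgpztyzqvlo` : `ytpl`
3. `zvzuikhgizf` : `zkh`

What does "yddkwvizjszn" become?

The rule is to sort the characters into reverse alphabetical order, then keep one character in every 3, starting at position 3 (positions 3rd, 6th, 9th, ...).
On "yddkwvizjszn" that produces "ysjd".

ysjd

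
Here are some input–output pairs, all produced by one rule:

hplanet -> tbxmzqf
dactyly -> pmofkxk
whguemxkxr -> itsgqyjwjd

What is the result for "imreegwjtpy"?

uydqqsivfbk

What's happening: shift every letter 12 places forward in the alphabet (wrapping around).
So "imreegwjtpy" becomes "uydqqsivfbk".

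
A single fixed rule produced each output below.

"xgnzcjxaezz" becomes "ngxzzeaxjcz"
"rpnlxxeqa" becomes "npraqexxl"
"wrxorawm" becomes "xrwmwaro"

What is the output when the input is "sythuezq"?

What's happening: reverse the string, then move the last 3 characters to the front (rotate right by 3).
"sythuezq" → "qzeuhtys" → "tysqzeuh".

tysqzeuh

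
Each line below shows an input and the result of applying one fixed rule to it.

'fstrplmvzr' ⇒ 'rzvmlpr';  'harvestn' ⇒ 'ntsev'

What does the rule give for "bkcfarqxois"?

The pattern: delete the first 3 characters, then reverse the string.
On "bkcfarqxois": the first step gives "farqxois", and the second then gives "sioxqraf".
(Check on "fstrplmvzr": → "rplmvzr" → "rzvmlpr" ✓)

sioxqraf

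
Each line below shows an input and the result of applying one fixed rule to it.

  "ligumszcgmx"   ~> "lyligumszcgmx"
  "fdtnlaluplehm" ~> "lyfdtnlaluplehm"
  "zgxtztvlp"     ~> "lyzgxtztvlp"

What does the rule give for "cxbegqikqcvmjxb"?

Rule — prepend "ly".
"cxbegqikqcvmjxb" → "lycxbegqikqcvmjxb".

lycxbegqikqcvmjxb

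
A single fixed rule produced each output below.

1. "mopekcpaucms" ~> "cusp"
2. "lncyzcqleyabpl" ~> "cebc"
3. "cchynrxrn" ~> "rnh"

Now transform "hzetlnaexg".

What's happening: keep one character in every 3, starting at position 3 (positions 3rd, 6th, 9th, ...), then move the first character to the end.
"hzetlnaexg" → "enx" → "nxe".

nxe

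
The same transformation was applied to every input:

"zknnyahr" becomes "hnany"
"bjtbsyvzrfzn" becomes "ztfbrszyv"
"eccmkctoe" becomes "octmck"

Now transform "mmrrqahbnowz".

wrornqbah

Looking at the pairs, the operation is to take characters alternately from the front and the back (1st, last, 2nd, 2nd-last, ...), then delete the first 3 characters.
"mmrrqahbnowz" → "wrornqbah".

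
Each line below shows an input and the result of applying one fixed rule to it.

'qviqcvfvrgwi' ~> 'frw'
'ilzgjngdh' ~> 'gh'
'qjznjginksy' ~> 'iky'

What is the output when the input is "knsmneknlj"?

Each output is the input with this applied: keep every other character starting from the first (positions 1st, 3rd, 5th, ...), then delete the first 3 characters.
"knsmneknlj" → "ksnkl" → "kl".
(Check on "qviqcvfvrgwi": → "qicfrw" → "frw" ✓)

kl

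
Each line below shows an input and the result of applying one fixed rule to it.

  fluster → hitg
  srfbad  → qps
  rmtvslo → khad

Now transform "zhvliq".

In each case the input is transformed by: shift every letter 11 places backward in the alphabet (wrapping around), then delete the first 3 characters.
Applying both steps to "zhvliq": "owkaxf", then "axf".

axf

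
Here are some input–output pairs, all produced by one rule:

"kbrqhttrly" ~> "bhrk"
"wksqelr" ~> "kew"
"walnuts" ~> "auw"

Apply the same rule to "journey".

What's happening: move the first character to the end, then keep one character in every 3, starting at position 1 (positions 1st, 4th, 7th, ...).
On "journey" that produces "onj".

onj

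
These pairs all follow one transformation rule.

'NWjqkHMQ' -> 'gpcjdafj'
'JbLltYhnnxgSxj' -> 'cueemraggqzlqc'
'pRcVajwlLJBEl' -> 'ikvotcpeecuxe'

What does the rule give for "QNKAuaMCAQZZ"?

jgdtntfvtjss

In each case the input is transformed by: shift every letter 7 places backward in the alphabet (wrapping around), then convert every letter to lowercase.
Working it through for "QNKAuaMCAQZZ": intermediate "JGDTntFVTJSS", final "jgdtntfvtjss".
(Check on "JbLltYhnnxgSxj": → "CuEemRaggqzLqc" → "cueemraggqzlqc" ✓)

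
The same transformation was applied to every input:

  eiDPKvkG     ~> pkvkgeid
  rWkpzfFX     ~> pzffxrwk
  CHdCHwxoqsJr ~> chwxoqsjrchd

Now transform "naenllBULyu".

nllbulyunae

Looking at the pairs, the operation is to move the first 3 characters to the end (rotate left by 3), then convert every letter to lowercase.
Starting from "naenllBULyu": after the first operation, "nllBULyunae"; after the second, "nllbulyunae".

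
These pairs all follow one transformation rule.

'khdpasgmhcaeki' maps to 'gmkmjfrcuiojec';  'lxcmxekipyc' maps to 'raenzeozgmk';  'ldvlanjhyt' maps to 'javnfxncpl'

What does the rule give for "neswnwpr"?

yrtpguyp

Rule — move the last 3 characters to the front (rotate right by 3), then shift every letter 2 places forward in the alphabet (wrapping around).
On "neswnwpr": the first step gives "wprneswn", and the second then gives "yrtpguyp".
(Check on "khdpasgmhcaeki": → "ekikhdpasgmhca" → "gmkmjfrcuiojec" ✓)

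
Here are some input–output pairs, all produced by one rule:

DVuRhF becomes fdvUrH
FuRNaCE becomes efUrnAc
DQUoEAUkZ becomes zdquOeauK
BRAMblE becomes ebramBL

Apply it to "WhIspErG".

The rule is to move the last character to the front, then flip the case of every letter.
For "WhIspErG", step one produces "GWhIspEr"; step two turns that into "gwHiSPeR".

gwHiSPeR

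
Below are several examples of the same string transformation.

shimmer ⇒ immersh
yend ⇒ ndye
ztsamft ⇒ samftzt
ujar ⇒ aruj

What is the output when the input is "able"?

The pattern: move the first 2 characters to the end (rotate left by 2).
On "able" that produces "leab".

leab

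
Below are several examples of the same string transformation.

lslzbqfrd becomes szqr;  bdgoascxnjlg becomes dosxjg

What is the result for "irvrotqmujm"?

rrtmj

Looking at the pairs, the operation is to keep every other character starting from the second (positions 2nd, 4th, 6th, ...).
"irvrotqmujm" → "rrtmj".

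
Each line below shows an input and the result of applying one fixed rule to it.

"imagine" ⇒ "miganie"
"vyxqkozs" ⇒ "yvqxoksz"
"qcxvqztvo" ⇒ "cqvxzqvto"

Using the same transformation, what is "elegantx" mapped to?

legenaxt

Each output is the input with this applied: swap each adjacent pair of characters (1↔2, 3↔4, ...).
"elegantx" → "legenaxt".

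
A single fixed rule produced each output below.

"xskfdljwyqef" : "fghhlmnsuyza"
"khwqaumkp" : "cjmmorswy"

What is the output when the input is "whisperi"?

gjkkrtuy

Each output is the input with this applied: sort the characters into alphabetical order, then shift every letter 2 places forward in the alphabet (wrapping around).
"whisperi" → "ehiiprsw" → "gjkkrtuy".
(Check on "xskfdljwyqef": → "deffjklqswxy" → "fghhlmnsuyza" ✓)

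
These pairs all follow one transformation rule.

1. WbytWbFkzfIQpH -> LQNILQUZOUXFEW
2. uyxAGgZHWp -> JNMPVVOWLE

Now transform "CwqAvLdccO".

RLFPKASRRD

The rule is to shift every letter 11 places backward in the alphabet (wrapping around), then convert every letter to uppercase.
Starting from "CwqAvLdccO": after the first operation, "RlfPkAsrrD"; after the second, "RLFPKASRRD".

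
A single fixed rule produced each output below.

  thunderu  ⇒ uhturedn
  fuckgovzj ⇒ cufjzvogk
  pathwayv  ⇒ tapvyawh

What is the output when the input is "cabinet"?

The transformation: move the first 3 characters to the end (rotate left by 3), then reverse the string.
Working it through for "cabinet": intermediate "inetcab", final "bacteni".

bacteni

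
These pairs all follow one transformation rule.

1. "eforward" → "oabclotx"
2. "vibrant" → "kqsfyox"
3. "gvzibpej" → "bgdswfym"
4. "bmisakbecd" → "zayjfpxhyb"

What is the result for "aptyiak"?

xhxmqvf

The transformation: shift every letter 3 places backward in the alphabet (wrapping around), then move the last 2 characters to the front (rotate right by 2).
Doing the same to "aptyiak": "xhxmqvf".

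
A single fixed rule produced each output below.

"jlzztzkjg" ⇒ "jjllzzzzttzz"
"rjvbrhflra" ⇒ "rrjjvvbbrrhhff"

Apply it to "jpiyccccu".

jjppiiyycccc

The pattern: delete the last 3 characters, then double every character.
On "jpiyccccu": the first step gives "jpiycc", and the second then gives "jjppiiyycccc".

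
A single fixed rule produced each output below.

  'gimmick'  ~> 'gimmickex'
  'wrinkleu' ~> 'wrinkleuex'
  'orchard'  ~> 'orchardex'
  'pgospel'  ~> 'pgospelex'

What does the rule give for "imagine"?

The transformation: append "ex".
"imagine" → "imagineex".

imagineex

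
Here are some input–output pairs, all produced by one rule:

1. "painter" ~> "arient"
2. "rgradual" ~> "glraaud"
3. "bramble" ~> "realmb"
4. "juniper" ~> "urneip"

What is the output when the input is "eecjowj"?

ejcwjo

Rule — delete the first character, then take characters alternately from the front and the back (1st, last, 2nd, 2nd-last, ...).
Applying both steps to "eecjowj": "ecjowj", then "ejcwjo".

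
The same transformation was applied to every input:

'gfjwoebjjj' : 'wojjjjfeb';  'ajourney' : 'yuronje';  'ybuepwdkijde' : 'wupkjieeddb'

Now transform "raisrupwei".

Each output is the input with this applied: delete the first character, then sort the characters into reverse alphabetical order.
Starting from "raisrupwei": after the first operation, "aisrupwei"; after the second, "wusrpiiea".

wusrpiiea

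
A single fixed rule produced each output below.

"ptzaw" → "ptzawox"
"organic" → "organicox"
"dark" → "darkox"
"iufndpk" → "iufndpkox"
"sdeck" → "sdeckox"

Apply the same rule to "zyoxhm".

The pattern: append "ox".
Applying that to "zyoxhm" gives "zyoxhmox".

zyoxhmox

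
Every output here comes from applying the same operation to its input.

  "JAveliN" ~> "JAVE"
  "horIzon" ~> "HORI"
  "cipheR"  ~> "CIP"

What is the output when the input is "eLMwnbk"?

ELMW

What's happening: delete the last 3 characters, then convert every letter to uppercase.
Working it through for "eLMwnbk": intermediate "eLMw", final "ELMW".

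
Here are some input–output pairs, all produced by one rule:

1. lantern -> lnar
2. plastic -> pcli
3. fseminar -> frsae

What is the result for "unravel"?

ulne

What's happening: take characters alternately from the front and the back (1st, last, 2nd, 2nd-last, ...), then delete the last 3 characters.
For "unravel" the result is "ulne".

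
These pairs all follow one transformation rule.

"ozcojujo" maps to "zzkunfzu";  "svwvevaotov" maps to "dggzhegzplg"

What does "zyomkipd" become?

What's happening: shift every letter 11 places forward in the alphabet (wrapping around), then take characters alternately from the front and the back (1st, last, 2nd, 2nd-last, ...).
Starting from "zyomkipd": after the first operation, "kjzxvtao"; after the second, "kojaztxv".
(Check on "ozcojujo": → "zknzufuz" → "zzkunfzu" ✓)

kojaztxv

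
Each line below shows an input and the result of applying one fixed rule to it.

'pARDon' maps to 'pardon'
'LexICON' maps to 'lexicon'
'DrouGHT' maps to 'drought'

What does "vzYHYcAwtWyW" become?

vzyhycawtwyw

The transformation: convert every letter to lowercase.
"vzYHYcAwtWyW" → "vzyhycawtwyw".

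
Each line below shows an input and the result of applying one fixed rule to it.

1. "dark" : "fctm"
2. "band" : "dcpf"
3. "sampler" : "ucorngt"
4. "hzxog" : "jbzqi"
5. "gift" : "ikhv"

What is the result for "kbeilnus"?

Rule — shift every letter 2 places forward in the alphabet (wrapping around).
So "kbeilnus" becomes "mdgknpwu".

mdgknpwu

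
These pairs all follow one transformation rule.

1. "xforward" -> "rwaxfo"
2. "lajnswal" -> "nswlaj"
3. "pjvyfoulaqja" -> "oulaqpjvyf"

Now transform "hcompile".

What's happening: delete the last 2 characters, then swap the front and back halves of the string.
For "hcompile", step one produces "hcompi"; step two turns that into "mpihco".

mpihco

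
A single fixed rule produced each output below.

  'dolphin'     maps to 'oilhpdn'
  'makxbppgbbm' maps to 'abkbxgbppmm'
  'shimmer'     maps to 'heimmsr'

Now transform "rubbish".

Rule — take characters alternately from the front and the back (1st, last, 2nd, 2nd-last, ...), then move the first 2 characters to the end (rotate left by 2).
On "rubbish" that produces "usbibrh".
(Check on "shimmer": → "srheimm" → "heimmsr" ✓)

usbibrh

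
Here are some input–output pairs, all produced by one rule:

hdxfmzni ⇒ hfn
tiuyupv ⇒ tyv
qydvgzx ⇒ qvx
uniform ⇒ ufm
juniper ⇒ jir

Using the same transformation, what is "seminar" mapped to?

sir

What's happening: keep one character in every 3, starting at position 1 (positions 1st, 4th, 7th, ...).
"seminar" → "sir".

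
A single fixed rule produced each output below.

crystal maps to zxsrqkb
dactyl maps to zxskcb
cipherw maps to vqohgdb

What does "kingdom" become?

nmljhfc

The rule is to shift every letter 1 place backward in the alphabet (wrapping around), then sort the characters into reverse alphabetical order.
Applying both steps to "kingdom": "jhmfcnl", then "nmljhfc".
(Check on "crystal": → "bqxrszk" → "zxsrqkb" ✓)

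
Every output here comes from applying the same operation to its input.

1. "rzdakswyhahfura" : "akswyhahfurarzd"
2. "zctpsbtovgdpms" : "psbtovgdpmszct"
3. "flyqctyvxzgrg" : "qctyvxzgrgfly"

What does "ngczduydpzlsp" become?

zduydpzlspngc

The pattern: move the first 3 characters to the end (rotate left by 3).
Applying that to "ngczduydpzlsp" gives "zduydpzlspngc".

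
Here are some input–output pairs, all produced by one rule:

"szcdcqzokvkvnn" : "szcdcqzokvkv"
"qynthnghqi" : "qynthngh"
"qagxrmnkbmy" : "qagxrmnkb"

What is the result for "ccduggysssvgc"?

ccduggysssv

Rule — delete the last 2 characters.
Applying that to "ccduggysssvgc" gives "ccduggysssv".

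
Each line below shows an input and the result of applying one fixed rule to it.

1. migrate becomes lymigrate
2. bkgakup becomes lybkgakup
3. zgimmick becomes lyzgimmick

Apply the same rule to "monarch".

Each output is the input with this applied: prepend "ly".
Applying that to "monarch" gives "lymonarch".

lymonarch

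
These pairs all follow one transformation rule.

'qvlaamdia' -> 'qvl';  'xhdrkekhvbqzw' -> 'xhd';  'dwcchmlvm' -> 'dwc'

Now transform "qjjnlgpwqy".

qjj

The pattern: keep only the first 3 characters.
Applying that to "qjjnlgpwqy" gives "qjj".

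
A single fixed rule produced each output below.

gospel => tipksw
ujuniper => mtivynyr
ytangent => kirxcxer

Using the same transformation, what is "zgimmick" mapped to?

qmgodkmq

What's happening: shift every letter 4 places forward in the alphabet (wrapping around), then swap the front and back halves of the string.
Working it through for "zgimmick": intermediate "dkmqqmgo", final "qmgodkmq".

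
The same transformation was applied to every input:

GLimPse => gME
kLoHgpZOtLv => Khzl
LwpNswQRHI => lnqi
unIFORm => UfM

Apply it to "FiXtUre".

fTE

The rule is to flip the case of every letter, then keep one character in every 3, starting at position 1 (positions 1st, 4th, 7th, ...).
Applying both steps to "FiXtUre": "fIxTuRE", then "fTE".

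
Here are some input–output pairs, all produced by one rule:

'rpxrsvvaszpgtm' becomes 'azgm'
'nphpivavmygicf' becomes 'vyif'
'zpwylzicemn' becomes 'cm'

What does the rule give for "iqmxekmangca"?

aga

In each case the input is transformed by: keep every other character starting from the second (positions 2nd, 4th, 6th, ...), then delete the first 3 characters.
On "iqmxekmangca": the first step gives "qxkaga", and the second then gives "aga".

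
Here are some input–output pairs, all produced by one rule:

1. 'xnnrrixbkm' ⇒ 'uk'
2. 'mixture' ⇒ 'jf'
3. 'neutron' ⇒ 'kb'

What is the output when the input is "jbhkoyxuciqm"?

gy

The rule is to shift every letter 3 places backward in the alphabet (wrapping around), then keep only the first 2 characters.
For "jbhkoyxuciqm", step one produces "gyehlvurzfnj"; step two turns that into "gy".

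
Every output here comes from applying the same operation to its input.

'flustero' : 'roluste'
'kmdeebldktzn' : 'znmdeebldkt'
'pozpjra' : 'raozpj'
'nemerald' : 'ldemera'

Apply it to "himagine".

Looking at the pairs, the operation is to delete the first character, then move the last 2 characters to the front (rotate right by 2).
Doing the same to "himagine": "neimagi".
(Check on "nemerald": → "emerald" → "ldemera" ✓)

neimagi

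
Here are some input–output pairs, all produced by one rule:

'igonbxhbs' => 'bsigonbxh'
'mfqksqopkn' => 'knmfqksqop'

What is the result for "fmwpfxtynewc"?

wcfmwpfxtyne

The pattern: move the last 2 characters to the front (rotate right by 2).
Doing the same to "fmwpfxtynewc": "wcfmwpfxtyne".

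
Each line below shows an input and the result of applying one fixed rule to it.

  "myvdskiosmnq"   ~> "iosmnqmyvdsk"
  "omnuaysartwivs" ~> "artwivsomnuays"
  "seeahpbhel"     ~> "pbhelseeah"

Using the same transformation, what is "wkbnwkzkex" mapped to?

kzkexwkbnw

Rule — swap the front and back halves of the string.
"wkbnwkzkex" → "kzkexwkbnw".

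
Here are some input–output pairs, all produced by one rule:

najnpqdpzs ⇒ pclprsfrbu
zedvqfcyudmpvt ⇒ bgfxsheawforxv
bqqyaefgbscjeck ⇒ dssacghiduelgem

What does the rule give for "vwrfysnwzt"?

xythaupybv

The rule is to shift every letter 2 places forward in the alphabet (wrapping around).
On "vwrfysnwzt" that produces "xythaupybv".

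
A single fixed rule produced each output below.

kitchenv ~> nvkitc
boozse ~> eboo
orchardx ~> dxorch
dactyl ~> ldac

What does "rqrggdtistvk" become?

stvkrqrggd

In each case the input is transformed by: swap the front and back halves of the string, then delete the first 2 characters.
Starting from "rqrggdtistvk": after the first operation, "tistvkrqrggd"; after the second, "stvkrqrggd".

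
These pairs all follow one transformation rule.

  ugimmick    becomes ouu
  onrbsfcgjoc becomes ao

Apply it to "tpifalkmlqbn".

iu

The transformation: shift every letter 8 places forward in the alphabet (wrapping around), then keep only the vowels.
On "tpifalkmlqbn": the first step gives "bxqnitsutyjv", and the second then gives "iu".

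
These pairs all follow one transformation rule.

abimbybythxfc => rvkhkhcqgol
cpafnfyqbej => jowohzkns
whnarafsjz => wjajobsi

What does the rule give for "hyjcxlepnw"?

slgunywf

Each output is the input with this applied: shift every letter 9 places forward in the alphabet (wrapping around), then delete the first 2 characters.
Working it through for "hyjcxlepnw": intermediate "qhslgunywf", final "slgunywf".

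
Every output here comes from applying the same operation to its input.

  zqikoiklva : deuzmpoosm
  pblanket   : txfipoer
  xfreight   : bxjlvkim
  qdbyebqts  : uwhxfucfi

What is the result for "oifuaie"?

Each output is the input with this applied: take characters alternately from the front and the back (1st, last, 2nd, 2nd-last, ...), then shift every letter 4 places forward in the alphabet (wrapping around).
Applying both steps to "oifuaie": "oeiifau", then "simmjey".

simmjey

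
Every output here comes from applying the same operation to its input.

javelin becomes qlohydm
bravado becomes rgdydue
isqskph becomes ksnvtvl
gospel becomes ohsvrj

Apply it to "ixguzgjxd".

gamjcxjal

Each output is the input with this applied: reverse the string, then shift every letter 3 places forward in the alphabet (wrapping around).
"ixguzgjxd" → "dxjgzugxi" → "gamjcxjal".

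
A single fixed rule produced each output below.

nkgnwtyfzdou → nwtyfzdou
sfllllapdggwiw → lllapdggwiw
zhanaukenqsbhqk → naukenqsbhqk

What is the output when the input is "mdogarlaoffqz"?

garlaoffqz

What's happening: delete the first 3 characters.
"mdogarlaoffqz" → "garlaoffqz".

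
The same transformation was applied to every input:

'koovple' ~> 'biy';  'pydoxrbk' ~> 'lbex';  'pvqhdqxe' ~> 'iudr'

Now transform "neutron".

rgb

In each case the input is transformed by: shift every letter 13 places forward in the alphabet (wrapping around) — i.e. ROT13, then keep every other character starting from the second (positions 2nd, 4th, 6th, ...).
"neutron" → "arhgeba" → "rgb".
(Check on "pydoxrbk": → "clqbkeox" → "lbex" ✓)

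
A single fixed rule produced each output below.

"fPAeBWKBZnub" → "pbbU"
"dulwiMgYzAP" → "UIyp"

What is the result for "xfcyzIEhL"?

FZH

The rule is to flip the case of every letter, then keep one character in every 3, starting at position 2 (positions 2nd, 5th, 8th, ...).
On "xfcyzIEhL" that produces "FZH".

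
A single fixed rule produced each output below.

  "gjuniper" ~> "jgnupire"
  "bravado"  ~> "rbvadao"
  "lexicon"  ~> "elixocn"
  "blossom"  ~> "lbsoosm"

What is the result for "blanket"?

In each case the input is transformed by: swap each adjacent pair of characters (1↔2, 3↔4, ...).
Applying that to "blanket" gives "lbnaekt".

lbnaekt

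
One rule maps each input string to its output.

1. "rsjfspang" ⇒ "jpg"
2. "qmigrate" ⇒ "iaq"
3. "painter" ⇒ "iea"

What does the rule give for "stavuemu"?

aes

The rule is to move the first 2 characters to the end (rotate left by 2), then keep one character in every 3, starting at position 1 (positions 1st, 4th, 7th, ...).
Applying both steps to "stavuemu": "avuemust", then "aes".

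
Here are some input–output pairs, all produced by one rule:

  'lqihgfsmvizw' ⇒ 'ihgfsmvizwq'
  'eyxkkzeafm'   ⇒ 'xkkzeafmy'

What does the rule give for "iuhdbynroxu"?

hdbynroxuu

What's happening: delete the first character, then move the first character to the end.
On "iuhdbynroxu": the first step gives "uhdbynroxu", and the second then gives "hdbynroxuu".
(Check on "eyxkkzeafm": → "yxkkzeafm" → "xkkzeafmy" ✓)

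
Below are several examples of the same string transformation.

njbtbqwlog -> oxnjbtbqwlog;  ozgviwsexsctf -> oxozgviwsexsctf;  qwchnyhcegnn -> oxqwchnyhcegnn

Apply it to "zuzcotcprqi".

In each case the input is transformed by: prepend "ox".
On "zuzcotcprqi" that produces "oxzuzcotcprqi".

oxzuzcotcprqi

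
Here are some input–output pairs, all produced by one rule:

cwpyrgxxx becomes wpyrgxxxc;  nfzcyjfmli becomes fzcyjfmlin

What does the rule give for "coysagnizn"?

oysagniznc

What's happening: move the first character to the end.
So "coysagnizn" becomes "oysagniznc".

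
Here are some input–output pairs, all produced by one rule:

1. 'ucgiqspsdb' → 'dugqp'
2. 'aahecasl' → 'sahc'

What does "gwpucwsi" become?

sgpc

What's happening: keep every other character starting from the first (positions 1st, 3rd, 5th, ...), then move the last character to the front.
For "gwpucwsi", step one produces "gpcs"; step two turns that into "sgpc".
(Check on "aahecasl": → "ahcs" → "sahc" ✓)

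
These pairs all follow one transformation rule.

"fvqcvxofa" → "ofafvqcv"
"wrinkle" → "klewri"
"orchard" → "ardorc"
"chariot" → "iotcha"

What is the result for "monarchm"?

chmmona

The rule is to move the last 3 characters to the front (rotate right by 3), then delete the last character.
"monarchm" → "chmmonar" → "chmmona".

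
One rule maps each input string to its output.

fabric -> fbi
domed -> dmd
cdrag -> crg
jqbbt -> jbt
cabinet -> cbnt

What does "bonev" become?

bnv

The transformation: keep every other character starting from the first (positions 1st, 3rd, 5th, ...).
So "bonev" becomes "bnv".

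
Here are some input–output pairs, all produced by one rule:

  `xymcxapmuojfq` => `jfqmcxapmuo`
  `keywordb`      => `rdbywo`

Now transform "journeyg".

eygurn

The rule is to delete the first 2 characters, then move the last 3 characters to the front (rotate right by 3).
Starting from "journeyg": after the first operation, "urneyg"; after the second, "eygurn".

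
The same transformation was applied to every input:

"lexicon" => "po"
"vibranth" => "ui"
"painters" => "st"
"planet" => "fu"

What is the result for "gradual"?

bm

The rule is to shift every letter 1 place forward in the alphabet (wrapping around), then keep only the last 2 characters.
For "gradual", step one produces "hsbevbm"; step two turns that into "bm".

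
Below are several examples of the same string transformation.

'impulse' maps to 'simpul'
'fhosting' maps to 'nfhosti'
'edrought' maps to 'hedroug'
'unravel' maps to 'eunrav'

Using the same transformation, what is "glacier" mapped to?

eglaci

What's happening: delete the last character, then move the last character to the front.
So "glacier" becomes "eglaci".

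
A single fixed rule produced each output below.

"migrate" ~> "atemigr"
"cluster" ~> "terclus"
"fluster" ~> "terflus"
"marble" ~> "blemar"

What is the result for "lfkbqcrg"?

Rule — move the last 3 characters to the front (rotate right by 3).
So "lfkbqcrg" becomes "crglfkbq".

crglfkbq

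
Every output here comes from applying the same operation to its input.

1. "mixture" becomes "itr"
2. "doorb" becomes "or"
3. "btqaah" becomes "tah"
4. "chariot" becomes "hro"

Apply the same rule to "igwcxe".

gce

Each output is the input with this applied: keep every other character starting from the second (positions 2nd, 4th, 6th, ...).
"igwcxe" → "gce".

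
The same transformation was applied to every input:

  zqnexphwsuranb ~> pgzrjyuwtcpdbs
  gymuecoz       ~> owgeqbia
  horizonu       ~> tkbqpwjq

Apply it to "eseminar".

The pattern: shift every letter 2 places forward in the alphabet (wrapping around), then move the first 2 characters to the end (rotate left by 2).
On "eseminar": the first step gives "gugokpct", and the second then gives "gokpctgu".

gokpctgu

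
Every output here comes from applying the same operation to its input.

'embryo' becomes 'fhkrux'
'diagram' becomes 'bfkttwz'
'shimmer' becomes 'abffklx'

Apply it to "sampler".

efikltx

What's happening: shift every letter 7 places backward in the alphabet (wrapping around), then sort the characters into alphabetical order.
For "sampler" the result is "efikltx".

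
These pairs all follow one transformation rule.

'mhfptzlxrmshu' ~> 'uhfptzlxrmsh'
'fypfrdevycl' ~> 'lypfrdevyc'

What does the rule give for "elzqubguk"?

klzqubgu

In each case the input is transformed by: delete the first character, then move the last character to the front.
Applying that to "elzqubguk" gives "klzqubgu".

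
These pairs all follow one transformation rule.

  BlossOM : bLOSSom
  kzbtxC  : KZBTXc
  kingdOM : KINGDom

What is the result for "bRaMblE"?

BrAmBLe

In each case the input is transformed by: flip the case of every letter.
Doing the same to "bRaMblE": "BrAmBLe".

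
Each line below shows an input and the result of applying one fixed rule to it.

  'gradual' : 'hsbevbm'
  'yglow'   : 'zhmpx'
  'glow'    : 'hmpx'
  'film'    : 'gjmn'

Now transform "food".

gppe

Rule — shift every letter 1 place forward in the alphabet (wrapping around).
So "food" becomes "gppe".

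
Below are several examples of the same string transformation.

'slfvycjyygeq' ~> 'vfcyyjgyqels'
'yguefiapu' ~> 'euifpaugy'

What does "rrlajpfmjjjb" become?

alpjmfjjbjrr

What's happening: swap each adjacent pair of characters (1↔2, 3↔4, ...), then move the first 2 characters to the end (rotate left by 2).
For "rrlajpfmjjjb", step one produces "rralpjmfjjbj"; step two turns that into "alpjmfjjbjrr".
(Check on "yguefiapu": → "gyeuifpau" → "euifpaugy" ✓)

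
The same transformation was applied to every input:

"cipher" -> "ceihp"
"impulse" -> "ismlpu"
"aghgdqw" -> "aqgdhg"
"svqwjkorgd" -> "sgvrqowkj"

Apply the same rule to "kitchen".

keihtc

Rule — delete the last character, then take characters alternately from the front and the back (1st, last, 2nd, 2nd-last, ...).
For "kitchen", step one produces "kitche"; step two turns that into "keihtc".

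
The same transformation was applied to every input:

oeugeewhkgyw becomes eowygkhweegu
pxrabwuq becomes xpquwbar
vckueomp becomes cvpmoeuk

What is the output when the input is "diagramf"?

The rule is to move the first 2 characters to the end (rotate left by 2), then reverse the string.
On "diagramf": the first step gives "agramfdi", and the second then gives "idfmarga".

idfmarga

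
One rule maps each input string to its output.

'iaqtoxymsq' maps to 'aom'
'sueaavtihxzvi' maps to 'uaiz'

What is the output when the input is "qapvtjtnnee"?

Each output is the input with this applied: keep one character in every 3, starting at position 2 (positions 2nd, 5th, 8th, ...).
Doing the same to "qapvtjtnnee": "atne".

atne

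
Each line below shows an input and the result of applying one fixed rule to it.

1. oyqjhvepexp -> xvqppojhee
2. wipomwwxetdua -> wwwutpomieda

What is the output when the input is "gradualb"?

What's happening: sort the characters into reverse alphabetical order, then delete the first character.
On "gradualb": the first step gives "urlgdbaa", and the second then gives "rlgdbaa".

rlgdbaa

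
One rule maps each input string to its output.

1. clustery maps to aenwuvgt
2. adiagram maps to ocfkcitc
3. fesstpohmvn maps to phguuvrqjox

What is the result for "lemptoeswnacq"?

sngorvqguypce

The pattern: move the last character to the front, then shift every letter 2 places forward in the alphabet (wrapping around).
"lemptoeswnacq" → "sngorvqguypce".
(Check on "adiagram": → "madiagra" → "ocfkcitc" ✓)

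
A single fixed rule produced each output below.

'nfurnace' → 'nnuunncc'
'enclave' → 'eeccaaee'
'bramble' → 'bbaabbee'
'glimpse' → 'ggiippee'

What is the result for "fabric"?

ffbbii

Looking at the pairs, the operation is to keep every other character starting from the first (positions 1st, 3rd, 5th, ...), then double every character.
On "fabric": the first step gives "fbi", and the second then gives "ffbbii".
(Check on "bramble": → "babe" → "bbaabbee" ✓)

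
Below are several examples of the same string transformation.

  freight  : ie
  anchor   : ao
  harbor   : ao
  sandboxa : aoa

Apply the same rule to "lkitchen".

The pattern: swap each adjacent pair of characters (1↔2, 3↔4, ...), then keep only the vowels.
Working it through for "lkitchen": intermediate "kltihcne", final "ie".
(Check on "harbor": → "ahbrro" → "ao" ✓)

ie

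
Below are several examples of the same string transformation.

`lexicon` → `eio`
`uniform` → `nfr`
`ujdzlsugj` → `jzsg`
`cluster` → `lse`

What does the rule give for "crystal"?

The pattern: keep every other character starting from the second (positions 2nd, 4th, 6th, ...).
"crystal" → "rsa".

rsa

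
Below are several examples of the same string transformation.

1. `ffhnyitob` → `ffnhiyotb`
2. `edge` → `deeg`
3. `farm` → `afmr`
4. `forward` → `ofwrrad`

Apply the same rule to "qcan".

cqna

The pattern: swap each adjacent pair of characters (1↔2, 3↔4, ...).
On "qcan" that produces "cqna".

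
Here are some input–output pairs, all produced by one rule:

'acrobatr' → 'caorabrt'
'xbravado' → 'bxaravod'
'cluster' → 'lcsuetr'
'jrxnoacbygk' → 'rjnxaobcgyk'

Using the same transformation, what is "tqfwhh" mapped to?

qtwfhh

Each output is the input with this applied: swap each adjacent pair of characters (1↔2, 3↔4, ...).
Applying that to "tqfwhh" gives "qtwfhh".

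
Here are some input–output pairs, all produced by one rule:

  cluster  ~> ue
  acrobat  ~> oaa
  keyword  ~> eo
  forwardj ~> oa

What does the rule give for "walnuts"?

au

Looking at the pairs, the operation is to move the first character to the end, then keep only the vowels.
Applying that to "walnuts" gives "au".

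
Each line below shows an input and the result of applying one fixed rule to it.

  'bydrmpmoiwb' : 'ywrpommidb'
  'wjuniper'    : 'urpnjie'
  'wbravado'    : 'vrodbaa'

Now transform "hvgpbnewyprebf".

ywvrppngfeebb

The rule is to delete the first character, then sort the characters into reverse alphabetical order.
For "hvgpbnewyprebf", step one produces "vgpbnewyprebf"; step two turns that into "ywvrppngfeebb".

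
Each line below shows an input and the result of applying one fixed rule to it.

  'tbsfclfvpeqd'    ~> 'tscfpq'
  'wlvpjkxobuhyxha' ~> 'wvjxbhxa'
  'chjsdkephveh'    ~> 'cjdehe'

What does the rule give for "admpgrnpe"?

The transformation: keep every other character starting from the first (positions 1st, 3rd, 5th, ...).
So "admpgrnpe" becomes "amgne".

amgne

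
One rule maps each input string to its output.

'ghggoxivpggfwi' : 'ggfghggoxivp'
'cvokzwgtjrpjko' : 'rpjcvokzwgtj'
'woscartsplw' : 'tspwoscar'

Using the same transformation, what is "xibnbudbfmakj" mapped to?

Rule — delete the last 2 characters, then move the last 3 characters to the front (rotate right by 3).
"xibnbudbfmakj" → "xibnbudbfma" → "fmaxibnbudb".

fmaxibnbudb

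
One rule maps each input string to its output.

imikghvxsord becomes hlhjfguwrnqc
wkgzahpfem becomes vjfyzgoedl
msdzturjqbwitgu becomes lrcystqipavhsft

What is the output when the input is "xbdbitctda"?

wacahsbscz

Looking at the pairs, the operation is to shift every letter 1 place backward in the alphabet (wrapping around).
Applying that to "xbdbitctda" gives "wacahsbscz".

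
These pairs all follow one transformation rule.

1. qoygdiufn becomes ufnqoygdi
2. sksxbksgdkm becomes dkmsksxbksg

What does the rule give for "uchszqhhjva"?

The rule is to move the last 3 characters to the front (rotate right by 3).
So "uchszqhhjva" becomes "jvauchszqhh".

jvauchszqhh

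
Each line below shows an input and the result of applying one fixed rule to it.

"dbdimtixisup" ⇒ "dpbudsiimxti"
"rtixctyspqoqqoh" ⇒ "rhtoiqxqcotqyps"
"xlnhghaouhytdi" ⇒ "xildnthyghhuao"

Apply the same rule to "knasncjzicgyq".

kqnyagscniczj

The pattern: take characters alternately from the front and the back (1st, last, 2nd, 2nd-last, ...).
Applying that to "knasncjzicgyq" gives "kqnyagscniczj".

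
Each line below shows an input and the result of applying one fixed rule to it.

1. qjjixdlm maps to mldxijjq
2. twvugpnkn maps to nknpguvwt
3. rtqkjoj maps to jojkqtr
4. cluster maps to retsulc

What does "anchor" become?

rohcna

In each case the input is transformed by: reverse the string.
For "anchor" the result is "rohcna".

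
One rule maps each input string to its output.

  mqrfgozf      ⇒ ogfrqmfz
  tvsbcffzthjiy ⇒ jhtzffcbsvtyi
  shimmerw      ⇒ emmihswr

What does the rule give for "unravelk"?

Rule — reverse the string, then move the first 2 characters to the end (rotate left by 2).
Applying both steps to "unravelk": "klevarnu", then "evarnukl".

evarnukl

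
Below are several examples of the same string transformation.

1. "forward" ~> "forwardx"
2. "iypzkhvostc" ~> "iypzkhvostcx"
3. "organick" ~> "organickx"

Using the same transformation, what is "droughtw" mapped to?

droughtwx

What's happening: append "x".
"droughtw" → "droughtwx".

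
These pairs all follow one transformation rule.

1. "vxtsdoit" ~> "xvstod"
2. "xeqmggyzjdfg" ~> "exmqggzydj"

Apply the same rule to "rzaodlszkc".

The transformation: swap each adjacent pair of characters (1↔2, 3↔4, ...), then delete the last 2 characters.
"rzaodlszkc" → "zroaldzsck" → "zroaldzs".

zroaldzs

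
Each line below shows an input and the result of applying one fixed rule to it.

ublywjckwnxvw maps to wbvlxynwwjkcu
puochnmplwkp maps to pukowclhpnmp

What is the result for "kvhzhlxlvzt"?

tvzhvzlhxlk

In each case the input is transformed by: take characters alternately from the front and the back (1st, last, 2nd, 2nd-last, ...), then move the first character to the end.
Working it through for "kvhzhlxlvzt": intermediate "ktvzhvzlhxl", final "tvzhvzlhxlk".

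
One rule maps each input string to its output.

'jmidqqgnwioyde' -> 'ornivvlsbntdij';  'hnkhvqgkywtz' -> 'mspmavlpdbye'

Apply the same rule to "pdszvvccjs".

Each output is the input with this applied: shift every letter 5 places forward in the alphabet (wrapping around).
On "pdszvvccjs" that produces "uixeaahhox".

uixeaahhox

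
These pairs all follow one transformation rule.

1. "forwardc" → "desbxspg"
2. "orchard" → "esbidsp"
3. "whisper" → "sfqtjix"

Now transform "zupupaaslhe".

fimtbbqvqva

The pattern: shift every letter 1 place forward in the alphabet (wrapping around), then reverse the string.
Starting from "zupupaaslhe": after the first operation, "avqvqbbtmif"; after the second, "fimtbbqvqva".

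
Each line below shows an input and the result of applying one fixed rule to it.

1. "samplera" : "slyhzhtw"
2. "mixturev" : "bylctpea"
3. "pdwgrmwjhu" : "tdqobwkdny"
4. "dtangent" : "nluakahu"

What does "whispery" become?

wlyfdopz

The transformation: shift every letter 7 places forward in the alphabet (wrapping around), then swap the front and back halves of the string.
Working it through for "whispery": intermediate "dopzwlyf", final "wlyfdopz".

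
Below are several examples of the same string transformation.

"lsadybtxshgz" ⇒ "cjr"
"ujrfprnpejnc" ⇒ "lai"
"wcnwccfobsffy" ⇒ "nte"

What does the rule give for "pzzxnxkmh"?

gqq

The rule is to shift every letter 9 places backward in the alphabet (wrapping around), then keep only the first 3 characters.
Working it through for "pzzxnxkmh": intermediate "gqqoeobdy", final "gqq".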